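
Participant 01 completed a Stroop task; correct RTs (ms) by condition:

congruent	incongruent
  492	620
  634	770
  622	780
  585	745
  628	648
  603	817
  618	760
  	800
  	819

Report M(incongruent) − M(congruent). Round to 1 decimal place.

153.6 ms

M(congruent) = 4182/7 = 597.429
M(incongruent) = 6759/9 = 751.000
Difference = 751.000 − 597.429 = 153.571 ms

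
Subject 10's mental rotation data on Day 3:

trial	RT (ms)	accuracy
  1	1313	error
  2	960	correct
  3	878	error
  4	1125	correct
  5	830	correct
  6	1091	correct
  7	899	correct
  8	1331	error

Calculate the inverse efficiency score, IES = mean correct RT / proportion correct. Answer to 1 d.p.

1569.6 ms

Correct trials (n=5): 960, 1125, 830, 1091, 899
Mean correct RT = 4905/5 = 981.0000 ms
Proportion correct = 5/8
IES = 981.0000 / (5/8) = 1569.600 ms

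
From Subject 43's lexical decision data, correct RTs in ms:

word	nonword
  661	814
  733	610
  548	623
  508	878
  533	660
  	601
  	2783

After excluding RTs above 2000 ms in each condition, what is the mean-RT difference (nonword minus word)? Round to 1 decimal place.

nonword: exclude 2783
M(word) = 2983/5 = 596.600
M(nonword) = 4186/6 = 697.667
Difference = 697.667 − 596.600 = 101.067 ms

101.1 ms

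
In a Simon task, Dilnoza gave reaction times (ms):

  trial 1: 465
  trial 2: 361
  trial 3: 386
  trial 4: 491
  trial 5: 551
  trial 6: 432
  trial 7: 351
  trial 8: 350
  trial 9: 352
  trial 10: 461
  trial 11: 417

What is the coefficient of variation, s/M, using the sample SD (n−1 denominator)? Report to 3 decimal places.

n = 11, Σ = 4617, M = 419.7273
Σ(x−M)² = 44982.182; s = √(44982.182/10) = 67.0688
CV = 67.0688 / 419.7273 = 0.15979

0.160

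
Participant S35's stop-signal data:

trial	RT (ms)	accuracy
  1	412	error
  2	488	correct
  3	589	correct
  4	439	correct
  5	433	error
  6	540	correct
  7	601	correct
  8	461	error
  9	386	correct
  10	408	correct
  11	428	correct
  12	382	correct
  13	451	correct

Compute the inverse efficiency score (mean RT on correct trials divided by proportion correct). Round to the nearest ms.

613 ms

Correct trials (n=10): 488, 589, 439, 540, 601, 386, 408, 428, 382, 451
Mean correct RT = 4712/10 = 471.2000 ms
Proportion correct = 10/13
IES = 471.2000 / (10/13) = 612.560 ms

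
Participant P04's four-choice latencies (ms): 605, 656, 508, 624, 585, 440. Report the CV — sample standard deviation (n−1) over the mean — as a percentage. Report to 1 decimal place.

14.2%

n = 6, Σ = 3418, M = 569.6667
Σ(x−M)² = 32505.333; s = √(32505.333/5) = 80.6292
CV = 80.6292 / 569.6667 = 0.14154 = 14.154%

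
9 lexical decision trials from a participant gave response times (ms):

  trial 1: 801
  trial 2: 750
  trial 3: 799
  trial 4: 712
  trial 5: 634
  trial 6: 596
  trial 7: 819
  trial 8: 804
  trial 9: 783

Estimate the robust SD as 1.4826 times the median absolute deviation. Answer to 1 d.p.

48.9 ms

Sorted: 596, 634, 712, 750, 783, 799, 801, 804, 819 → median = 783
|x − 783| sorted: 0, 16, 18, 21, 33, 36, 71, 149, 187 → MAD = 33
Robust SD ≈ 1.4826 × 33 = 48.926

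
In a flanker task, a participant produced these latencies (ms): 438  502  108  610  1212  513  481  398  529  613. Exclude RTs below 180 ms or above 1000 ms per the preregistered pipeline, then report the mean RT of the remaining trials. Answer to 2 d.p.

Excluded: 108, 1212
Retained (n=8): Σ = 4084
Mean = 4084/8 = 510.5000

510.50 ms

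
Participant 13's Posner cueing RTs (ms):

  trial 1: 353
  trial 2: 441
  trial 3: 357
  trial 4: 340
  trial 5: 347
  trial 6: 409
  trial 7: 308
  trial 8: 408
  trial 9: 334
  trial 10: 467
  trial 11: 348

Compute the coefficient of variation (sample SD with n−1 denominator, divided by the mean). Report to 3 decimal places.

0.133

n = 11, Σ = 4112, M = 373.8182
Σ(x−M)² = 24765.636; s = √(24765.636/10) = 49.7651
CV = 49.7651 / 373.8182 = 0.13313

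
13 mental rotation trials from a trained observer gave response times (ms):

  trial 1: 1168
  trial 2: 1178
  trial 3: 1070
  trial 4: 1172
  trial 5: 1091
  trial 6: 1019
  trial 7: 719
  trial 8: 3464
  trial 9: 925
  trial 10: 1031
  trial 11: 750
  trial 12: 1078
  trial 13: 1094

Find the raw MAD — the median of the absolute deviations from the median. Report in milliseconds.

90 ms

Sorted: 719, 750, 925, 1019, 1031, 1070, 1078, 1091, 1094, 1168, 1172, 1178, 3464 → median = 1078
|x − 1078|: 90, 100, 8, 94, 13, 59, 359, 2386, 153, 47, 328, 0, 16
Sorted deviations: 0, 8, 13, 16, 47, 59, 90, 94, 100, 153, 328, 359, 2386 → MAD = 90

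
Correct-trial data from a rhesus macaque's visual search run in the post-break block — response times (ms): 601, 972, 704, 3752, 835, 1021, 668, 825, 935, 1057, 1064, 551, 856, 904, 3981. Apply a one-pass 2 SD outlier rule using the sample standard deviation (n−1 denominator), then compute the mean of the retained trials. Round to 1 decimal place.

n = 15, ΣRT = 18726, M = 1248.400
Σ(x−M)² = 16193565.60; s = √(16193565.60/14) = 1075.492
Cutoffs: 1248.400 ± 2·1075.492 → [-902.6, 3399.4]
Outside: 3752, 3981 → excluded.
Retained (n=13): Σ = 10993, mean = 10993/13 = 845.615

845.6 ms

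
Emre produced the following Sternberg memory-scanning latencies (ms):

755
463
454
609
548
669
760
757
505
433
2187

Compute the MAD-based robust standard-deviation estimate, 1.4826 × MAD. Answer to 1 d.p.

216.5 ms

Sorted: 433, 454, 463, 505, 548, 609, 669, 755, 757, 760, 2187 → median = 609
|x − 609| sorted: 0, 60, 61, 104, 146, 146, 148, 151, 155, 176, 1578 → MAD = 146
Robust SD ≈ 1.4826 × 146 = 216.460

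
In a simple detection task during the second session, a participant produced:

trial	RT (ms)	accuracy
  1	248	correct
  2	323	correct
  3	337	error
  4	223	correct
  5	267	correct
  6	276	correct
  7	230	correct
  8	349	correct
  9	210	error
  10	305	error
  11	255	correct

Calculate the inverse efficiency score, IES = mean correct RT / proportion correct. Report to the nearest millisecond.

373 ms

Correct trials (n=8): 248, 323, 223, 267, 276, 230, 349, 255
Mean correct RT = 2171/8 = 271.3750 ms
Proportion correct = 8/11
IES = 271.3750 / (8/11) = 373.141 ms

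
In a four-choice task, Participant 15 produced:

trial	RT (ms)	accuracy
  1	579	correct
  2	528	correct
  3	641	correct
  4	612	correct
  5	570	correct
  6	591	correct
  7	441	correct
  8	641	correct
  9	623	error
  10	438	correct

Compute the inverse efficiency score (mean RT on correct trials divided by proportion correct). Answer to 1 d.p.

622.3 ms

Correct trials (n=9): 579, 528, 641, 612, 570, 591, 441, 641, 438
Mean correct RT = 5041/9 = 560.1111 ms
Proportion correct = 9/10
IES = 560.1111 / (9/10) = 622.346 ms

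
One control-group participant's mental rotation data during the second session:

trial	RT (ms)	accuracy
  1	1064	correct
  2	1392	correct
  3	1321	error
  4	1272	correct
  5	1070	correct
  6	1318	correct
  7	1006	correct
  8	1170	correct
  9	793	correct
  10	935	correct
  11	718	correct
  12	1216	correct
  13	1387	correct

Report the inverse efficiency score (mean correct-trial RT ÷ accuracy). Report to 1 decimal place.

Correct trials (n=12): 1064, 1392, 1272, 1070, 1318, 1006, 1170, 793, 935, 718, 1216, 1387
Mean correct RT = 13341/12 = 1111.7500 ms
Proportion correct = 12/13
IES = 1111.7500 / (12/13) = 1204.396 ms

1204.4 ms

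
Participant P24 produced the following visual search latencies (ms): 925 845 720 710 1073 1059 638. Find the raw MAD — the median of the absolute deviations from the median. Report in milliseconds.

135 ms

Sorted: 638, 710, 720, 845, 925, 1059, 1073 → median = 845
|x − 845|: 80, 0, 125, 135, 228, 214, 207
Sorted deviations: 0, 80, 125, 135, 207, 214, 228 → MAD = 135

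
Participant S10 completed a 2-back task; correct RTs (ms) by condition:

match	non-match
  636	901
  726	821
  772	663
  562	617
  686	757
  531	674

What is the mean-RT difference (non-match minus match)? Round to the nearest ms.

M(match) = 3913/6 = 652.167
M(non-match) = 4433/6 = 738.833
Difference = 738.833 − 652.167 = 86.667 ms

87 ms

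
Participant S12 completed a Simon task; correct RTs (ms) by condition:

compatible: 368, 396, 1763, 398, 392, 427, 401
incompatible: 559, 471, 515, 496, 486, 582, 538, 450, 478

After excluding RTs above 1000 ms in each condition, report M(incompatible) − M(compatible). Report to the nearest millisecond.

compatible: exclude 1763
M(compatible) = 2382/6 = 397.000
M(incompatible) = 4575/9 = 508.333
Difference = 508.333 − 397.000 = 111.333 ms

111 ms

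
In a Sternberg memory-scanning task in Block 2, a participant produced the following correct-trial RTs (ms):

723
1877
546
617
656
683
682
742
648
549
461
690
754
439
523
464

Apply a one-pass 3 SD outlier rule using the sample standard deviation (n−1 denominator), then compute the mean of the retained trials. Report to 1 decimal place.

n = 16, ΣRT = 11054, M = 690.875
Σ(x−M)² = 1660231.75; s = √(1660231.75/15) = 332.689
Cutoffs: 690.875 ± 3·332.689 → [-307.2, 1688.9]
Outside: 1877 → excluded.
Retained (n=15): Σ = 9177, mean = 9177/15 = 611.800

611.8 ms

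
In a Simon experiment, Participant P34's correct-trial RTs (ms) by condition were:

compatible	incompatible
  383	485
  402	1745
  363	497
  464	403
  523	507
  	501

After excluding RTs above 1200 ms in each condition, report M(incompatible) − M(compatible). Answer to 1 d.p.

51.6 ms

incompatible: exclude 1745
M(compatible) = 2135/5 = 427.000
M(incompatible) = 2393/5 = 478.600
Difference = 478.600 − 427.000 = 51.600 ms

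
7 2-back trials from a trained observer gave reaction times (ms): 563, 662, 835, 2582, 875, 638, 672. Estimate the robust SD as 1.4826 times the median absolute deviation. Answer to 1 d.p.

Sorted: 563, 638, 662, 672, 835, 875, 2582 → median = 672
|x − 672| sorted: 0, 10, 34, 109, 163, 203, 1910 → MAD = 109
Robust SD ≈ 1.4826 × 109 = 161.603

161.6 ms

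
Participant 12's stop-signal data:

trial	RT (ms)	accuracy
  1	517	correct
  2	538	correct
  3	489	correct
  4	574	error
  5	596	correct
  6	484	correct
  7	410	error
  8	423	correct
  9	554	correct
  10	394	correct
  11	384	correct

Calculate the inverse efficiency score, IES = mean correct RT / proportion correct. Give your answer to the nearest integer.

Correct trials (n=9): 517, 538, 489, 596, 484, 423, 554, 394, 384
Mean correct RT = 4379/9 = 486.5556 ms
Proportion correct = 9/11
IES = 486.5556 / (9/11) = 594.679 ms

595 ms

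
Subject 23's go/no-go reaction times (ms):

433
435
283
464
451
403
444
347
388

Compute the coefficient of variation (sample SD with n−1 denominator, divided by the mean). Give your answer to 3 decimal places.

0.144

n = 9, Σ = 3648, M = 405.3333
Σ(x−M)² = 27342.000; s = √(27342.000/8) = 58.4615
CV = 58.4615 / 405.3333 = 0.14423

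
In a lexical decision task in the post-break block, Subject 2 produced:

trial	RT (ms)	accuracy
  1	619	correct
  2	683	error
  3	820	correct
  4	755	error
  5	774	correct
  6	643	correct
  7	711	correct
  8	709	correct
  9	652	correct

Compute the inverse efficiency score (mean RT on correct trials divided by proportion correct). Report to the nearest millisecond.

Correct trials (n=7): 619, 820, 774, 643, 711, 709, 652
Mean correct RT = 4928/7 = 704.0000 ms
Proportion correct = 7/9
IES = 704.0000 / (7/9) = 905.143 ms

905 ms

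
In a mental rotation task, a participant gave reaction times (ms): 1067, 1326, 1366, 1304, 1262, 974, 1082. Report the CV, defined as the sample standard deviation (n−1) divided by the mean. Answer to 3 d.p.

0.128

n = 7, Σ = 8381, M = 1197.2857
Σ(x−M)² = 140729.429; s = √(140729.429/6) = 153.1499
CV = 153.1499 / 1197.2857 = 0.12791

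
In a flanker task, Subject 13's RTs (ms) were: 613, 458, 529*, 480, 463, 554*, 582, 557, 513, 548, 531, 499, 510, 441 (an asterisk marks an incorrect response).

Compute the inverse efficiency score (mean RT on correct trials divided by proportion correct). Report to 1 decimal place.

Correct trials (n=12): 613, 458, 480, 463, 582, 557, 513, 548, 531, 499, 510, 441
Mean correct RT = 6195/12 = 516.2500 ms
Proportion correct = 12/14
IES = 516.2500 / (12/14) = 602.292 ms

602.3 ms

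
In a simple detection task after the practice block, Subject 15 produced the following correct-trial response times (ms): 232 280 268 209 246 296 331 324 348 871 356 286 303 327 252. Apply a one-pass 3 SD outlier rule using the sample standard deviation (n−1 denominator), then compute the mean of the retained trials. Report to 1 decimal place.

n = 15, ΣRT = 4929, M = 328.600
Σ(x−M)² = 341247.60; s = √(341247.60/14) = 156.124
Cutoffs: 328.600 ± 3·156.124 → [-139.8, 797.0]
Outside: 871 → excluded.
Retained (n=14): Σ = 4058, mean = 4058/14 = 289.857

289.9 ms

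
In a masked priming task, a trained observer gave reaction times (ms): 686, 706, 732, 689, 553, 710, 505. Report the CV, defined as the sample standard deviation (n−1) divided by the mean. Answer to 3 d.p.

n = 7, Σ = 4581, M = 654.4286
Σ(x−M)² = 46573.714; s = √(46573.714/6) = 88.1038
CV = 88.1038 / 654.4286 = 0.13463

0.135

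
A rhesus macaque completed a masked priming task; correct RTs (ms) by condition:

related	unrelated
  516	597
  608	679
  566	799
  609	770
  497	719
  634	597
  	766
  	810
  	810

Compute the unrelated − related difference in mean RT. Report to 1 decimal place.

155.8 ms

M(related) = 3430/6 = 571.667
M(unrelated) = 6547/9 = 727.444
Difference = 727.444 − 571.667 = 155.778 ms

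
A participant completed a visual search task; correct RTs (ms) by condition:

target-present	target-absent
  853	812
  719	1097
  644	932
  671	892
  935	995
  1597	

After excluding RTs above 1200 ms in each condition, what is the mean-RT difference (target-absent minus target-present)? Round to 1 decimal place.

target-present: exclude 1597
M(target-present) = 3822/5 = 764.400
M(target-absent) = 4728/5 = 945.600
Difference = 945.600 − 764.400 = 181.200 ms

181.2 ms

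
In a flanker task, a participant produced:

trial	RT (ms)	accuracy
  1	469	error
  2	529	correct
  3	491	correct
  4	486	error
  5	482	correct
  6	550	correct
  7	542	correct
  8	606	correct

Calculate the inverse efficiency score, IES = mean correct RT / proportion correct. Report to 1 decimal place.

Correct trials (n=6): 529, 491, 482, 550, 542, 606
Mean correct RT = 3200/6 = 533.3333 ms
Proportion correct = 6/8
IES = 533.3333 / (6/8) = 711.111 ms

711.1 ms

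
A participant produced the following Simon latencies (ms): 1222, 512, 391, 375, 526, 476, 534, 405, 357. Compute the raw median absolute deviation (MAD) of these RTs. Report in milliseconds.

Sorted: 357, 375, 391, 405, 476, 512, 526, 534, 1222 → median = 476
|x − 476|: 746, 36, 85, 101, 50, 0, 58, 71, 119
Sorted deviations: 0, 36, 50, 58, 71, 85, 101, 119, 746 → MAD = 71

71 ms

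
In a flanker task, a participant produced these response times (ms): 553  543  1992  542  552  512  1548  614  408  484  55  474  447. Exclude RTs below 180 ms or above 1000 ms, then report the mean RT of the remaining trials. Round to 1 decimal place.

Excluded: 55, 1548, 1992
Retained (n=10): Σ = 5129
Mean = 5129/10 = 512.9000

512.9 ms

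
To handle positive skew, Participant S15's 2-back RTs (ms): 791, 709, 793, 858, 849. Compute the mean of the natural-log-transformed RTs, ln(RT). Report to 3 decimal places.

ln(RT): 6.6733, 6.5639, 6.6758, 6.7546, 6.7441
Σ ln(RT) = 33.4116
Mean = 33.4116/5 = 6.68233

6.682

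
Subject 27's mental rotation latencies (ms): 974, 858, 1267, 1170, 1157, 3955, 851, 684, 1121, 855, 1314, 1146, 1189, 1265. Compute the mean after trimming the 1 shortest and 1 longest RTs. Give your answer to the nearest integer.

1097 ms

Sorted: 684, 851, 855, 858, 974, 1121, 1146, 1157, 1170, 1189, 1265, 1267, 1314, 3955
Drop lowest 1 (684) and highest 1 (3955)
Remaining (n=12): Σ = 13167, mean = 13167/12 = 1097.250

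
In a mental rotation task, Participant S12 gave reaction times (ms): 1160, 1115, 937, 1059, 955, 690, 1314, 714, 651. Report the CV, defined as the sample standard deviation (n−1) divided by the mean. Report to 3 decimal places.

0.242

n = 9, Σ = 8595, M = 955.0000
Σ(x−M)² = 428368.000; s = √(428368.000/8) = 231.4001
CV = 231.4001 / 955.0000 = 0.24230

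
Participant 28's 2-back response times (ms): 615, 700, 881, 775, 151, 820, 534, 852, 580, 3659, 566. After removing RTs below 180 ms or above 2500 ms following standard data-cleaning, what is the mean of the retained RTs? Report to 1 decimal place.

Excluded: 151, 3659
Retained (n=9): Σ = 6323
Mean = 6323/9 = 702.5556

702.6 ms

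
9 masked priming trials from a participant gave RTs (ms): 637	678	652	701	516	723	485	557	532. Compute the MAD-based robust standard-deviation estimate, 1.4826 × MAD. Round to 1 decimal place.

118.6 ms

Sorted: 485, 516, 532, 557, 637, 652, 678, 701, 723 → median = 637
|x − 637| sorted: 0, 15, 41, 64, 80, 86, 105, 121, 152 → MAD = 80
Robust SD ≈ 1.4826 × 80 = 118.608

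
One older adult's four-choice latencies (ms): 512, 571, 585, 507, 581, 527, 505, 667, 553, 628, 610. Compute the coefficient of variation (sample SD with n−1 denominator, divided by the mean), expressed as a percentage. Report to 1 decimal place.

9.4%

n = 11, Σ = 6246, M = 567.8182
Σ(x−M)² = 28363.636; s = √(28363.636/10) = 53.2575
CV = 53.2575 / 567.8182 = 0.09379 = 9.379%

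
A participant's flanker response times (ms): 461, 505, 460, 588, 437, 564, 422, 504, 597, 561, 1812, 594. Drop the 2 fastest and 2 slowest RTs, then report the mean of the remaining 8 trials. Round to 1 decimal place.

529.6 ms

Sorted: 422, 437, 460, 461, 504, 505, 561, 564, 588, 594, 597, 1812
Drop lowest 2 (422, 437) and highest 2 (597, 1812)
Remaining (n=8): Σ = 4237, mean = 4237/8 = 529.625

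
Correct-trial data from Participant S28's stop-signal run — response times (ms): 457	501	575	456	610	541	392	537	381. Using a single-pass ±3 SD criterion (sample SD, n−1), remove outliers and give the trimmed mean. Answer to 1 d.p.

n = 9, ΣRT = 4450, M = 494.444
Σ(x−M)² = 50108.22; s = √(50108.22/8) = 79.142
Cutoffs: 494.444 ± 3·79.142 → [257.0, 731.9]
No RTs fall outside the cutoffs; all 9 retained. Mean = 4450/9 = 494.444

494.4 ms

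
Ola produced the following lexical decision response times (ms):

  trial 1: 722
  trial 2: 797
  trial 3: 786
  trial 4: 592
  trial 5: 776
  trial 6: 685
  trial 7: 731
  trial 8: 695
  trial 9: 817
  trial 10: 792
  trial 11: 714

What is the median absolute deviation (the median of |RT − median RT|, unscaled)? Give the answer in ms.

Sorted: 592, 685, 695, 714, 722, 731, 776, 786, 792, 797, 817 → median = 731
|x − 731|: 9, 66, 55, 139, 45, 46, 0, 36, 86, 61, 17
Sorted deviations: 0, 9, 17, 36, 45, 46, 55, 61, 66, 86, 139 → MAD = 46

46 ms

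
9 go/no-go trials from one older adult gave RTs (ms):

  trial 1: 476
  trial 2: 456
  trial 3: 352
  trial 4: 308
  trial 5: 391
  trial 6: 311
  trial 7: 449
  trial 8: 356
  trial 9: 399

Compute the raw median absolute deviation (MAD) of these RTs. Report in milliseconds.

Sorted: 308, 311, 352, 356, 391, 399, 449, 456, 476 → median = 391
|x − 391|: 85, 65, 39, 83, 0, 80, 58, 35, 8
Sorted deviations: 0, 8, 35, 39, 58, 65, 80, 83, 85 → MAD = 58

58 ms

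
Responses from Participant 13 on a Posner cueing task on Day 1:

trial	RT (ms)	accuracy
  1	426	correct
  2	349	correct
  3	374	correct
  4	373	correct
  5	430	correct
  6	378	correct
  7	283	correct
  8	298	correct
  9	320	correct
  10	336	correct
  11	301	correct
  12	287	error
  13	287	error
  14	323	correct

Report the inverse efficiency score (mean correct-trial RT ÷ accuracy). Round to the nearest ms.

407 ms

Correct trials (n=12): 426, 349, 374, 373, 430, 378, 283, 298, 320, 336, 301, 323
Mean correct RT = 4191/12 = 349.2500 ms
Proportion correct = 12/14
IES = 349.2500 / (12/14) = 407.458 ms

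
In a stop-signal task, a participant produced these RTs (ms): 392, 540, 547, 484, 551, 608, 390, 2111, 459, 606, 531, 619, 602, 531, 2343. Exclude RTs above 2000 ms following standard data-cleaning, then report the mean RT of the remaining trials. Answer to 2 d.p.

527.69 ms

Excluded: 2111, 2343
Retained (n=13): Σ = 6860
Mean = 6860/13 = 527.6923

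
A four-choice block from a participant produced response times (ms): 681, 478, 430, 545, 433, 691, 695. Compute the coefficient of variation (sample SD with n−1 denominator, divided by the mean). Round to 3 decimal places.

n = 7, Σ = 3953, M = 564.7143
Σ(x−M)² = 89849.429; s = √(89849.429/6) = 122.3720
CV = 122.3720 / 564.7143 = 0.21670

0.217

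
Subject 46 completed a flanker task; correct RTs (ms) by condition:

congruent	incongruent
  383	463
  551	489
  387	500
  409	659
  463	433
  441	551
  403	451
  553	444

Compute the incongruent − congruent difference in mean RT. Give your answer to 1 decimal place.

50.0 ms

M(congruent) = 3590/8 = 448.750
M(incongruent) = 3990/8 = 498.750
Difference = 498.750 − 448.750 = 50.000 ms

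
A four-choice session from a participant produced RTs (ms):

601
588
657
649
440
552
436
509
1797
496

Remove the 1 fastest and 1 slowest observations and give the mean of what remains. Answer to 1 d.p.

561.5 ms

Sorted: 436, 440, 496, 509, 552, 588, 601, 649, 657, 1797
Drop lowest 1 (436) and highest 1 (1797)
Remaining (n=8): Σ = 4492, mean = 4492/8 = 561.500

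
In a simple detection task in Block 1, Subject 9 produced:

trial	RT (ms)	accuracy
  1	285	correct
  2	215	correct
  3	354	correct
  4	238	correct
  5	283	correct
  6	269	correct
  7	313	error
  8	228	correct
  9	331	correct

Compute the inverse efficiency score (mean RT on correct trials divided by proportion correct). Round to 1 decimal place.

309.8 ms

Correct trials (n=8): 285, 215, 354, 238, 283, 269, 228, 331
Mean correct RT = 2203/8 = 275.3750 ms
Proportion correct = 8/9
IES = 275.3750 / (8/9) = 309.797 ms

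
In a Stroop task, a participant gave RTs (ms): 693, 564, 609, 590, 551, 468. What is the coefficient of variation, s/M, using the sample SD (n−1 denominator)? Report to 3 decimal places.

n = 6, Σ = 3475, M = 579.1667
Σ(x−M)² = 27346.833; s = √(27346.833/5) = 73.9552
CV = 73.9552 / 579.1667 = 0.12769

0.128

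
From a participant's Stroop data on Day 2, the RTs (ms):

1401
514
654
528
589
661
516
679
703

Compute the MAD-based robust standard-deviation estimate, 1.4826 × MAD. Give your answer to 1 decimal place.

Sorted: 514, 516, 528, 589, 654, 661, 679, 703, 1401 → median = 654
|x − 654| sorted: 0, 7, 25, 49, 65, 126, 138, 140, 747 → MAD = 65
Robust SD ≈ 1.4826 × 65 = 96.369

96.4 ms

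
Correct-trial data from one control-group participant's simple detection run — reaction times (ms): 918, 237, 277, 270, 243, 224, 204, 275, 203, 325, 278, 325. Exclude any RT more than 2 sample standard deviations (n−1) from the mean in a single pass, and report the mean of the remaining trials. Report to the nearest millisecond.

260 ms

n = 12, ΣRT = 3779, M = 314.917
Σ(x−M)² = 414660.92; s = √(414660.92/11) = 194.156
Cutoffs: 314.917 ± 2·194.156 → [-73.4, 703.2]
Outside: 918 → excluded.
Retained (n=11): Σ = 2861, mean = 2861/11 = 260.091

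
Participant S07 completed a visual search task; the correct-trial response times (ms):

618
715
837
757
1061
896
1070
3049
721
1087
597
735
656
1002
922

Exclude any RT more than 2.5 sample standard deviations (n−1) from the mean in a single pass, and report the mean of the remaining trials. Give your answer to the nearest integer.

n = 15, ΣRT = 14723, M = 981.533
Σ(x−M)² = 4967957.73; s = √(4967957.73/14) = 595.696
Cutoffs: 981.533 ± 2.5·595.696 → [-507.7, 2470.8]
Outside: 3049 → excluded.
Retained (n=14): Σ = 11674, mean = 11674/14 = 833.857

834 ms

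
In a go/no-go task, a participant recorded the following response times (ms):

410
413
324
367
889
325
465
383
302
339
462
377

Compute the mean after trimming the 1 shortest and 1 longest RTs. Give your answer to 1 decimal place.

386.5 ms

Sorted: 302, 324, 325, 339, 367, 377, 383, 410, 413, 462, 465, 889
Drop lowest 1 (302) and highest 1 (889)
Remaining (n=10): Σ = 3865, mean = 3865/10 = 386.500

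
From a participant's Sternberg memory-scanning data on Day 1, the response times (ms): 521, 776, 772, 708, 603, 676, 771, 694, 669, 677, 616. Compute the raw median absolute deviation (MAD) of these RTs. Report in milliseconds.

Sorted: 521, 603, 616, 669, 676, 677, 694, 708, 771, 772, 776 → median = 677
|x − 677|: 156, 99, 95, 31, 74, 1, 94, 17, 8, 0, 61
Sorted deviations: 0, 1, 8, 17, 31, 61, 74, 94, 95, 99, 156 → MAD = 61

61 ms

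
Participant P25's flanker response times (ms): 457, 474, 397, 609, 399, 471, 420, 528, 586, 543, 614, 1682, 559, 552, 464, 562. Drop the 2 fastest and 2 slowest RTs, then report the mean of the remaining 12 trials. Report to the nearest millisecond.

Sorted: 397, 399, 420, 457, 464, 471, 474, 528, 543, 552, 559, 562, 586, 609, 614, 1682
Drop lowest 2 (397, 399) and highest 2 (614, 1682)
Remaining (n=12): Σ = 6225, mean = 6225/12 = 518.750

519 ms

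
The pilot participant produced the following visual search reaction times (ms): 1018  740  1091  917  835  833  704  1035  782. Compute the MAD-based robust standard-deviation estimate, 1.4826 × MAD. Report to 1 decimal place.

140.8 ms

Sorted: 704, 740, 782, 833, 835, 917, 1018, 1035, 1091 → median = 835
|x − 835| sorted: 0, 2, 53, 82, 95, 131, 183, 200, 256 → MAD = 95
Robust SD ≈ 1.4826 × 95 = 140.847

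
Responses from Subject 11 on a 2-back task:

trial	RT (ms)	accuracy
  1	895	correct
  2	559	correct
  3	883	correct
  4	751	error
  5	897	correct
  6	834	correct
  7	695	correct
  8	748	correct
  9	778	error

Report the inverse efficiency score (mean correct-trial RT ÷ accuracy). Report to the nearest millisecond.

Correct trials (n=7): 895, 559, 883, 897, 834, 695, 748
Mean correct RT = 5511/7 = 787.2857 ms
Proportion correct = 7/9
IES = 787.2857 / (7/9) = 1012.224 ms

1012 ms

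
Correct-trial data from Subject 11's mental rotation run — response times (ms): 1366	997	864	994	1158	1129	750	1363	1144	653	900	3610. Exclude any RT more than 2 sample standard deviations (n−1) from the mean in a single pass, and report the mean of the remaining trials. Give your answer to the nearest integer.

n = 12, ΣRT = 14928, M = 1244.000
Σ(x−M)² = 6637184.00; s = √(6637184.00/11) = 776.776
Cutoffs: 1244.000 ± 2·776.776 → [-309.6, 2797.6]
Outside: 3610 → excluded.
Retained (n=11): Σ = 11318, mean = 11318/11 = 1028.909

1029 ms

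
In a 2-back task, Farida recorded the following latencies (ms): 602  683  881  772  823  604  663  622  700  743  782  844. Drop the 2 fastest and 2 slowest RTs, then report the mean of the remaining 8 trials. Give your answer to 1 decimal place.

723.5 ms

Sorted: 602, 604, 622, 663, 683, 700, 743, 772, 782, 823, 844, 881
Drop lowest 2 (602, 604) and highest 2 (844, 881)
Remaining (n=8): Σ = 5788, mean = 5788/8 = 723.500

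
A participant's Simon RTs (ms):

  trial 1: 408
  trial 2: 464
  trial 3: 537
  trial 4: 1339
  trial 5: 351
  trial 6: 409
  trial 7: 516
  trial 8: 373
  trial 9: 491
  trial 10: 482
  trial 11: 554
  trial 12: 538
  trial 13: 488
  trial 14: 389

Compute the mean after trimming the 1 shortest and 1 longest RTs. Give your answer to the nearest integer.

471 ms

Sorted: 351, 373, 389, 408, 409, 464, 482, 488, 491, 516, 537, 538, 554, 1339
Drop lowest 1 (351) and highest 1 (1339)
Remaining (n=12): Σ = 5649, mean = 5649/12 = 470.750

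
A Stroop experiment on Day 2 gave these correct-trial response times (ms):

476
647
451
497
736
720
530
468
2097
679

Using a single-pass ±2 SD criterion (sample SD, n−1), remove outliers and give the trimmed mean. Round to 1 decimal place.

n = 10, ΣRT = 7301, M = 730.100
Σ(x−M)² = 2183604.90; s = √(2183604.90/9) = 492.568
Cutoffs: 730.100 ± 2·492.568 → [-255.0, 1715.2]
Outside: 2097 → excluded.
Retained (n=9): Σ = 5204, mean = 5204/9 = 578.222

578.2 ms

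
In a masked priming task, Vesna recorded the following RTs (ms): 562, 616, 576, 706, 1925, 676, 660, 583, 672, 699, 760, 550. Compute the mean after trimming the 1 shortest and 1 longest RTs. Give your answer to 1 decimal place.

651.0 ms

Sorted: 550, 562, 576, 583, 616, 660, 672, 676, 699, 706, 760, 1925
Drop lowest 1 (550) and highest 1 (1925)
Remaining (n=10): Σ = 6510, mean = 6510/10 = 651.000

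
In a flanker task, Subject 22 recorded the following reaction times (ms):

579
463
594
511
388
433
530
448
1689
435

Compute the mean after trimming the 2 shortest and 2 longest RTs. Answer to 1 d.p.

Sorted: 388, 433, 435, 448, 463, 511, 530, 579, 594, 1689
Drop lowest 2 (388, 433) and highest 2 (594, 1689)
Remaining (n=6): Σ = 2966, mean = 2966/6 = 494.333

494.3 ms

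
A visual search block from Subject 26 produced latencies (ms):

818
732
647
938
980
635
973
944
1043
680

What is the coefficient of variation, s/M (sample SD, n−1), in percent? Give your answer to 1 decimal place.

n = 10, Σ = 8390, M = 839.0000
Σ(x−M)² = 215930.000; s = √(215930.000/9) = 154.8942
CV = 154.8942 / 839.0000 = 0.18462 = 18.462%

18.5%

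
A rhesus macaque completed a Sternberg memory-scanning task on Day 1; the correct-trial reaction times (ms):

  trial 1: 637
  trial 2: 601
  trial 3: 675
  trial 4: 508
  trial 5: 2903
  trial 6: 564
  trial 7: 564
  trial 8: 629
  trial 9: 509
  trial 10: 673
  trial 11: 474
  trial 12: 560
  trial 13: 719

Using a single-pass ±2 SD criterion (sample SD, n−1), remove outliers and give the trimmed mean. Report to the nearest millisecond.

n = 13, ΣRT = 10016, M = 770.462
Σ(x−M)² = 4990205.23; s = √(4990205.23/12) = 644.865
Cutoffs: 770.462 ± 2·644.865 → [-519.3, 2060.2]
Outside: 2903 → excluded.
Retained (n=12): Σ = 7113, mean = 7113/12 = 592.750

593 ms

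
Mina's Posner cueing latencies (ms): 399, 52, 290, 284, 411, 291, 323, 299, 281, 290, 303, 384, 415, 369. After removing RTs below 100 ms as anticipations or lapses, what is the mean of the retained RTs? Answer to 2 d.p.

333.77 ms

Excluded: 52
Retained (n=13): Σ = 4339
Mean = 4339/13 = 333.7692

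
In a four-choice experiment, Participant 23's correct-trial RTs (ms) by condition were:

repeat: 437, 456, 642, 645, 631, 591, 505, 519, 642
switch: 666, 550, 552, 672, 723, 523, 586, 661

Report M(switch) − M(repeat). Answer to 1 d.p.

53.5 ms

M(repeat) = 5068/9 = 563.111
M(switch) = 4933/8 = 616.625
Difference = 616.625 − 563.111 = 53.514 ms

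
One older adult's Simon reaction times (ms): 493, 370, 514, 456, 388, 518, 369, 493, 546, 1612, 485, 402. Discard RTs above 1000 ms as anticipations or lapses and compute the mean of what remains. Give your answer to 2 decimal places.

457.64 ms

Excluded: 1612
Retained (n=11): Σ = 5034
Mean = 5034/11 = 457.6364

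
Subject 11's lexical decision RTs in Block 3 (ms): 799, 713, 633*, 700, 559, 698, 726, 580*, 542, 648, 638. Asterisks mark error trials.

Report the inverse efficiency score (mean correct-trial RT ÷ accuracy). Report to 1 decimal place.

Correct trials (n=9): 799, 713, 700, 559, 698, 726, 542, 648, 638
Mean correct RT = 6023/9 = 669.2222 ms
Proportion correct = 9/11
IES = 669.2222 / (9/11) = 817.938 ms

817.9 ms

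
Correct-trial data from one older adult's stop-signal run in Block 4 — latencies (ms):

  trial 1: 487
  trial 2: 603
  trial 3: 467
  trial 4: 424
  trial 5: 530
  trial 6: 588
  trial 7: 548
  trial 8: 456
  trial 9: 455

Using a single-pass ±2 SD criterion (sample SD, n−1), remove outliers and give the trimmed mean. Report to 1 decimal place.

506.4 ms

n = 9, ΣRT = 4558, M = 506.444
Σ(x−M)² = 32178.22; s = √(32178.22/8) = 63.421
Cutoffs: 506.444 ± 2·63.421 → [379.6, 633.3]
No RTs fall outside the cutoffs; all 9 retained. Mean = 4558/9 = 506.444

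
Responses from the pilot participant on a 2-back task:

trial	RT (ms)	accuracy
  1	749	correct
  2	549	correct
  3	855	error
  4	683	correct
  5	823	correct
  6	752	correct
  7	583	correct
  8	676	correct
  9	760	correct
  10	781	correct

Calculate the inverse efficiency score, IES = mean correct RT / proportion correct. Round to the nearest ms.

785 ms

Correct trials (n=9): 749, 549, 683, 823, 752, 583, 676, 760, 781
Mean correct RT = 6356/9 = 706.2222 ms
Proportion correct = 9/10
IES = 706.2222 / (9/10) = 784.691 ms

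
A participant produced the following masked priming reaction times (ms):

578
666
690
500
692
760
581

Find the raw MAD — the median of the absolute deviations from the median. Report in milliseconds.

85 ms

Sorted: 500, 578, 581, 666, 690, 692, 760 → median = 666
|x − 666|: 88, 0, 24, 166, 26, 94, 85
Sorted deviations: 0, 24, 26, 85, 88, 94, 166 → MAD = 85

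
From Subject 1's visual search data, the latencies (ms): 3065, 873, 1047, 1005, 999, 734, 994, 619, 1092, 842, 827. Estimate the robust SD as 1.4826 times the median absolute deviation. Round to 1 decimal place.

179.4 ms

Sorted: 619, 734, 827, 842, 873, 994, 999, 1005, 1047, 1092, 3065 → median = 994
|x − 994| sorted: 0, 5, 11, 53, 98, 121, 152, 167, 260, 375, 2071 → MAD = 121
Robust SD ≈ 1.4826 × 121 = 179.395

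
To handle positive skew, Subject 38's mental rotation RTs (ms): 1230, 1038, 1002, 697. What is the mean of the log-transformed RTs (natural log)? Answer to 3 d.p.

ln(RT): 7.1148, 6.9451, 6.9098, 6.5468
Σ ln(RT) = 27.5164
Mean = 27.5164/4 = 6.87909

6.879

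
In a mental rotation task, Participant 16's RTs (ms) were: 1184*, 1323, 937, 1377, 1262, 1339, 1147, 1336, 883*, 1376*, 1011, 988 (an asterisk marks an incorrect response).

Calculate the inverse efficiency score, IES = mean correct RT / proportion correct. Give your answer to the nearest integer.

1588 ms

Correct trials (n=9): 1323, 937, 1377, 1262, 1339, 1147, 1336, 1011, 988
Mean correct RT = 10720/9 = 1191.1111 ms
Proportion correct = 9/12
IES = 1191.1111 / (9/12) = 1588.148 ms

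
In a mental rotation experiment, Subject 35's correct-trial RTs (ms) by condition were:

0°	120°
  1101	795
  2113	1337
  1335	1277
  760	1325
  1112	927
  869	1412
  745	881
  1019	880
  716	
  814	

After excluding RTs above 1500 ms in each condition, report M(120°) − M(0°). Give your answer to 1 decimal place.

0°: exclude 2113
M(0°) = 8471/9 = 941.222
M(120°) = 8834/8 = 1104.250
Difference = 1104.250 − 941.222 = 163.028 ms

163.0 ms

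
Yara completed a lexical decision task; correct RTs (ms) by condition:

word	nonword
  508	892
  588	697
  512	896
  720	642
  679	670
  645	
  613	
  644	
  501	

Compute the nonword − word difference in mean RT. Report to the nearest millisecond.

M(word) = 5410/9 = 601.111
M(nonword) = 3797/5 = 759.400
Difference = 759.400 − 601.111 = 158.289 ms

158 ms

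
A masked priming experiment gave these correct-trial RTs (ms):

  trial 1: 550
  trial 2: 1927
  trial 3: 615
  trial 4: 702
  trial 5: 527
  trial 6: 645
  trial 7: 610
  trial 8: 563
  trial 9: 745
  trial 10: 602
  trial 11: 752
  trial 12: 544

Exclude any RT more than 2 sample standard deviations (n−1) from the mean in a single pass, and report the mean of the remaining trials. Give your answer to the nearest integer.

623 ms

n = 12, ΣRT = 8782, M = 731.833
Σ(x−M)² = 1621589.67; s = √(1621589.67/11) = 383.950
Cutoffs: 731.833 ± 2·383.950 → [-36.1, 1499.7]
Outside: 1927 → excluded.
Retained (n=11): Σ = 6855, mean = 6855/11 = 623.182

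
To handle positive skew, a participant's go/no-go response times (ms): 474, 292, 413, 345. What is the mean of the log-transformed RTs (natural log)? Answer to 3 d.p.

5.926

ln(RT): 6.1612, 5.6768, 6.0234, 5.8435
Σ ln(RT) = 23.7050
Mean = 23.7050/4 = 5.92624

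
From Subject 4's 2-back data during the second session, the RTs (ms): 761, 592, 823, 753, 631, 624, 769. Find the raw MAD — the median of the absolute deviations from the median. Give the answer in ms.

70 ms

Sorted: 592, 624, 631, 753, 761, 769, 823 → median = 753
|x − 753|: 8, 161, 70, 0, 122, 129, 16
Sorted deviations: 0, 8, 16, 70, 122, 129, 161 → MAD = 70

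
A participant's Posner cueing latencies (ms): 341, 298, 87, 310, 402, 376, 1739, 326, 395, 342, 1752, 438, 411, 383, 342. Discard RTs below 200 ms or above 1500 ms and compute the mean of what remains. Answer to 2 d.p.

Excluded: 87, 1739, 1752
Retained (n=12): Σ = 4364
Mean = 4364/12 = 363.6667

363.67 ms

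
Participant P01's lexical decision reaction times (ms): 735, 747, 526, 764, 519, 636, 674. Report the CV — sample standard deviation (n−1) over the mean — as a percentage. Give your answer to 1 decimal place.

n = 7, Σ = 4601, M = 657.2857
Σ(x−M)² = 62567.429; s = √(62567.429/6) = 102.1171
CV = 102.1171 / 657.2857 = 0.15536 = 15.536%

15.5%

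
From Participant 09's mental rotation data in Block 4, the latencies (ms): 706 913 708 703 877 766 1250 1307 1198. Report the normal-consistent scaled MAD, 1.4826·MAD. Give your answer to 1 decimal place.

Sorted: 703, 706, 708, 766, 877, 913, 1198, 1250, 1307 → median = 877
|x − 877| sorted: 0, 36, 111, 169, 171, 174, 321, 373, 430 → MAD = 171
Robust SD ≈ 1.4826 × 171 = 253.525

253.5 ms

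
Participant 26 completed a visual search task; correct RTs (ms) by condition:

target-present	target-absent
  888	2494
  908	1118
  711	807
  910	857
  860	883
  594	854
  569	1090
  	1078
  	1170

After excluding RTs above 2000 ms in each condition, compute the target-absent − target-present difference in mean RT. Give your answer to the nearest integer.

target-absent: exclude 2494
M(target-present) = 5440/7 = 777.143
M(target-absent) = 7857/8 = 982.125
Difference = 982.125 − 777.143 = 204.982 ms

205 ms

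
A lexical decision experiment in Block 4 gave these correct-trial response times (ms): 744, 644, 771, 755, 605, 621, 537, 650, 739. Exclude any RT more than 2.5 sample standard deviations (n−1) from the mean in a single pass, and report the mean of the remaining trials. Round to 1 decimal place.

674.0 ms

n = 9, ΣRT = 6066, M = 674.000
Σ(x−M)² = 52910.00; s = √(52910.00/8) = 81.325
Cutoffs: 674.000 ± 2.5·81.325 → [470.7, 877.3]
No RTs fall outside the cutoffs; all 9 retained. Mean = 6066/9 = 674.000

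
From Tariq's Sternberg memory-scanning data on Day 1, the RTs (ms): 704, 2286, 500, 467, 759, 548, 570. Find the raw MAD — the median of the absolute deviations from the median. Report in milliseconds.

103 ms

Sorted: 467, 500, 548, 570, 704, 759, 2286 → median = 570
|x − 570|: 134, 1716, 70, 103, 189, 22, 0
Sorted deviations: 0, 22, 70, 103, 134, 189, 1716 → MAD = 103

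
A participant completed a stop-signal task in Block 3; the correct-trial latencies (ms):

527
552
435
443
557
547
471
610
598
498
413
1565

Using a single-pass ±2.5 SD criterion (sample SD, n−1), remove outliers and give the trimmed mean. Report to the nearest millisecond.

n = 12, ΣRT = 7216, M = 601.333
Σ(x−M)² = 1057486.67; s = √(1057486.67/11) = 310.057
Cutoffs: 601.333 ± 2.5·310.057 → [-173.8, 1376.5]
Outside: 1565 → excluded.
Retained (n=11): Σ = 5651, mean = 5651/11 = 513.727

514 ms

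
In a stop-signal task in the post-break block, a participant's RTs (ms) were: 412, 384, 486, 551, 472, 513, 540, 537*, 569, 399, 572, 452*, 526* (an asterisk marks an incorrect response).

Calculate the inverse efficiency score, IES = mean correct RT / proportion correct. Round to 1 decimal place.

636.7 ms

Correct trials (n=10): 412, 384, 486, 551, 472, 513, 540, 569, 399, 572
Mean correct RT = 4898/10 = 489.8000 ms
Proportion correct = 10/13
IES = 489.8000 / (10/13) = 636.740 ms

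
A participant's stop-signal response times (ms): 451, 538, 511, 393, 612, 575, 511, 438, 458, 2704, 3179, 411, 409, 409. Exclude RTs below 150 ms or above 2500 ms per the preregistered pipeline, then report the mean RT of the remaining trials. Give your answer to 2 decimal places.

Excluded: 2704, 3179
Retained (n=12): Σ = 5716
Mean = 5716/12 = 476.3333

476.33 ms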